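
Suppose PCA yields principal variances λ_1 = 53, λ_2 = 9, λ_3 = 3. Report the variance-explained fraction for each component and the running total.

Step 1 — total variance = trace(Sigma) = Σ λ_i = 53 + 9 + 3 = 65.

Step 2 — fraction explained by component i = λ_i / Σ λ:
  PC1: 53/65 = 0.8154
  PC2: 9/65 = 0.1385
  PC3: 3/65 = 0.0462

Step 3 — cumulative fraction after k components = (λ_1 + ... + λ_k) / Σ λ:
  k = 1: 53/65 = 0.8154
  k = 2: (53 + 9)/65 = 62/65 = 0.9538
  k = 3: (53 + 9 + 3)/65 = 65/65 = 1

Summary (fraction, with percent):

explained: PC1 0.8154 (81.54%), PC2 0.1385 (13.85%), PC3 0.0462 (4.62%);  cumulative: 0.8154, 0.9538, 1


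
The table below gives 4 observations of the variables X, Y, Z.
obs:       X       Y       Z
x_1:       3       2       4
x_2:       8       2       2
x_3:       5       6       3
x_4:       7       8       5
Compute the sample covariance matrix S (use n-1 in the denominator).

Step 1 — column means:
  mean(X) = (3 + 8 + 5 + 7) / 4 = 23/4 = 5.75
  mean(Y) = (2 + 2 + 6 + 8) / 4 = 18/4 = 4.5
  mean(Z) = (4 + 2 + 3 + 5) / 4 = 14/4 = 3.5

Step 2 — sample covariance S[i,j] = (1/(n-1)) · Σ_k (x_{k,i} - mean_i) · (x_{k,j} - mean_j), with n-1 = 3.
  S[X,X] = ((-2.75)·(-2.75) + (2.25)·(2.25) + (-0.75)·(-0.75) + (1.25)·(1.25)) / 3 = 14.75/3 = 4.9167
  S[X,Y] = ((-2.75)·(-2.5) + (2.25)·(-2.5) + (-0.75)·(1.5) + (1.25)·(3.5)) / 3 = 4.5/3 = 1.5
  S[X,Z] = ((-2.75)·(0.5) + (2.25)·(-1.5) + (-0.75)·(-0.5) + (1.25)·(1.5)) / 3 = -2.5/3 = -0.8333
  S[Y,Y] = ((-2.5)·(-2.5) + (-2.5)·(-2.5) + (1.5)·(1.5) + (3.5)·(3.5)) / 3 = 27/3 = 9
  S[Y,Z] = ((-2.5)·(0.5) + (-2.5)·(-1.5) + (1.5)·(-0.5) + (3.5)·(1.5)) / 3 = 7/3 = 2.3333
  S[Z,Z] = ((0.5)·(0.5) + (-1.5)·(-1.5) + (-0.5)·(-0.5) + (1.5)·(1.5)) / 3 = 5/3 = 1.6667

S is symmetric (S[j,i] = S[i,j]). Assembling:

S = [[4.9167, 1.5, -0.8333],
 [1.5, 9, 2.3333],
 [-0.8333, 2.3333, 1.6667]]


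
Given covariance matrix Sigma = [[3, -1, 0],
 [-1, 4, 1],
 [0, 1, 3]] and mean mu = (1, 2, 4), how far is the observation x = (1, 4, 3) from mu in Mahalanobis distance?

Step 1 — centre the observation: (x - mu) = (0, 2, -1).

Step 2 — invert Sigma (cofactor / det for 3×3, or solve directly):
  Sigma^{-1} = [[0.3667, 0.1, -0.0333],
 [0.1, 0.3, -0.1],
 [-0.0333, -0.1, 0.3667]].

Step 3 — form the quadratic (x - mu)^T · Sigma^{-1} · (x - mu):
  Sigma^{-1} · (x - mu) = (0.2333, 0.7, -0.5667).
  (x - mu)^T · [Sigma^{-1} · (x - mu)] = (0)·(0.2333) + (2)·(0.7) + (-1)·(-0.5667) = 1.9667.

Step 4 — take square root: d = √(1.9667) ≈ 1.4024.

d(x, mu) = √(1.9667) ≈ 1.4024


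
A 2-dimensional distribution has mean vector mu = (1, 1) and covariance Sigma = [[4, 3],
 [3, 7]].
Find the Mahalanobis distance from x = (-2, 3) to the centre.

Step 1 — centre the observation: (x - mu) = (-3, 2).

Step 2 — invert Sigma. det(Sigma) = 4·7 - (3)² = 19.
  Sigma^{-1} = (1/det) · [[d, -b], [-b, a]] = [[0.3684, -0.1579],
 [-0.1579, 0.2105]].

Step 3 — form the quadratic (x - mu)^T · Sigma^{-1} · (x - mu):
  Sigma^{-1} · (x - mu) = (-1.4211, 0.8947).
  (x - mu)^T · [Sigma^{-1} · (x - mu)] = (-3)·(-1.4211) + (2)·(0.8947) = 6.0526.

Step 4 — take square root: d = √(6.0526) ≈ 2.4602.

d(x, mu) = √(6.0526) ≈ 2.4602


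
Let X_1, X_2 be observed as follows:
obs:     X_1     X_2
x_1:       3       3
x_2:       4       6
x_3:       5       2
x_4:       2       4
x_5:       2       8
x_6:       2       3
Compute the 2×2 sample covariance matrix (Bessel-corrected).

Step 1 — column means:
  mean(X_1) = (3 + 4 + 5 + 2 + 2 + 2) / 6 = 18/6 = 3
  mean(X_2) = (3 + 6 + 2 + 4 + 8 + 3) / 6 = 26/6 = 4.3333

Step 2 — sample covariance S[i,j] = (1/(n-1)) · Σ_k (x_{k,i} - mean_i) · (x_{k,j} - mean_j), with n-1 = 5.
  S[X_1,X_1] = ((0)·(0) + (1)·(1) + (2)·(2) + (-1)·(-1) + (-1)·(-1) + (-1)·(-1)) / 5 = 8/5 = 1.6
  S[X_1,X_2] = ((0)·(-1.3333) + (1)·(1.6667) + (2)·(-2.3333) + (-1)·(-0.3333) + (-1)·(3.6667) + (-1)·(-1.3333)) / 5 = -5/5 = -1
  S[X_2,X_2] = ((-1.3333)·(-1.3333) + (1.6667)·(1.6667) + (-2.3333)·(-2.3333) + (-0.3333)·(-0.3333) + (3.6667)·(3.6667) + (-1.3333)·(-1.3333)) / 5 = 25.3333/5 = 5.0667

S is symmetric (S[j,i] = S[i,j]). Assembling:

S = [[1.6, -1],
 [-1, 5.0667]]


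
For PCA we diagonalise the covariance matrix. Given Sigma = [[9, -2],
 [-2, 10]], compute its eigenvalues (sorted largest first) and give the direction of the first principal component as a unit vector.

Step 1 — characteristic polynomial of 2×2 Sigma:
  det(Sigma - λI) = λ² - trace · λ + det = 0.
  trace = 9 + 10 = 19, det = 9·10 - (-2)² = 86.
Step 2 — discriminant:
  Δ = trace² - 4·det = 361 - 344 = 17.
Step 3 — eigenvalues:
  λ = (trace ± √Δ)/2 = (19 ± 4.1231)/2,
  λ_1 = 11.5616,  λ_2 = 7.4384.

Step 4 — unit eigenvector for λ_1: solve (Sigma - λ_1 I)v = 0. First row:
  (9 - 11.5616)·v_x + (-2)·v_y = 0, i.e. (-2.5616)·v_x + (-2)·v_y = 0,
  so v ∝ (b, λ_1 - a) = (-2, 2.5616); multiply by -1 so the first entry is positive: u = (2, -2.5616).
  ||u|| = √((2)² + (-2.5616)²) = √(10.5616) ≈ 3.2499,
  v_1 = u/||u|| ≈ (0.6154, -0.7882) (||v_1|| = 1).

λ_1 = 11.5616,  λ_2 = 7.4384;  v_1 ≈ (0.6154, -0.7882)


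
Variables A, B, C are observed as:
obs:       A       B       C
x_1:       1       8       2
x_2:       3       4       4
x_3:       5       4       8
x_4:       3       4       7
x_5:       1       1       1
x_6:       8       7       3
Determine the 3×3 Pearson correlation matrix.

Step 1 — column means:
  mean(A) = (1 + 3 + 5 + 3 + 1 + 8) / 6 = 21/6 = 3.5
  mean(B) = (8 + 4 + 4 + 4 + 1 + 7) / 6 = 28/6 = 4.6667
  mean(C) = (2 + 4 + 8 + 7 + 1 + 3) / 6 = 25/6 = 4.1667

Step 2 — sample variances and covariances s[i,j] = (1/(n-1)) · Σ_k (x_{k,i} - mean_i) · (x_{k,j} - mean_j), with n-1 = 5:
  s[A,A] = ((-2.5)·(-2.5) + (-0.5)·(-0.5) + (1.5)·(1.5) + (-0.5)·(-0.5) + (-2.5)·(-2.5) + (4.5)·(4.5)) / 5 = 35.5/5 = 7.1
  s[A,B] = ((-2.5)·(3.3333) + (-0.5)·(-0.6667) + (1.5)·(-0.6667) + (-0.5)·(-0.6667) + (-2.5)·(-3.6667) + (4.5)·(2.3333)) / 5 = 11/5 = 2.2
  s[A,C] = ((-2.5)·(-2.1667) + (-0.5)·(-0.1667) + (1.5)·(3.8333) + (-0.5)·(2.8333) + (-2.5)·(-3.1667) + (4.5)·(-1.1667)) / 5 = 12.5/5 = 2.5
  s[B,B] = ((3.3333)·(3.3333) + (-0.6667)·(-0.6667) + (-0.6667)·(-0.6667) + (-0.6667)·(-0.6667) + (-3.6667)·(-3.6667) + (2.3333)·(2.3333)) / 5 = 31.3333/5 = 6.2667
  s[B,C] = ((3.3333)·(-2.1667) + (-0.6667)·(-0.1667) + (-0.6667)·(3.8333) + (-0.6667)·(2.8333) + (-3.6667)·(-3.1667) + (2.3333)·(-1.1667)) / 5 = -2.6667/5 = -0.5333
  s[C,C] = ((-2.1667)·(-2.1667) + (-0.1667)·(-0.1667) + (3.8333)·(3.8333) + (2.8333)·(2.8333) + (-3.1667)·(-3.1667) + (-1.1667)·(-1.1667)) / 5 = 38.8333/5 = 7.7667
  Sample standard deviations s_i = √(s[i,i]):
  s(A) = √(7.1) = 2.6646
  s(B) = √(6.2667) = 2.5033
  s(C) = √(7.7667) = 2.7869

Step 3 — r_{ij} = s_{ij} / (s_i · s_j):
  r[A,A] = 1 (diagonal).
  r[A,B] = 2.2 / (2.6646 · 2.5033) = 2.2 / 6.6703 = 0.3298
  r[A,C] = 2.5 / (2.6646 · 2.7869) = 2.5 / 7.4259 = 0.3367
  r[B,B] = 1 (diagonal).
  r[B,C] = -0.5333 / (2.5033 · 2.7869) = -0.5333 / 6.9765 = -0.0764
  r[C,C] = 1 (diagonal).

R is symmetric with unit diagonal. Assembling:

R = [[1, 0.3298, 0.3367],
 [0.3298, 1, -0.0764],
 [0.3367, -0.0764, 1]]


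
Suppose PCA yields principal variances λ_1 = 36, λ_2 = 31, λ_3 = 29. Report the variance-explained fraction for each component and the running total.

Step 1 — total variance = trace(Sigma) = Σ λ_i = 36 + 31 + 29 = 96.

Step 2 — fraction explained by component i = λ_i / Σ λ:
  PC1: 36/96 = 0.375
  PC2: 31/96 = 0.3229
  PC3: 29/96 = 0.3021

Step 3 — cumulative fraction after k components = (λ_1 + ... + λ_k) / Σ λ:
  k = 1: 36/96 = 0.375
  k = 2: (36 + 31)/96 = 67/96 = 0.6979
  k = 3: (36 + 31 + 29)/96 = 96/96 = 1

Summary (fraction, with percent):

explained: PC1 0.375 (37.5%), PC2 0.3229 (32.29%), PC3 0.3021 (30.21%);  cumulative: 0.375, 0.6979, 1


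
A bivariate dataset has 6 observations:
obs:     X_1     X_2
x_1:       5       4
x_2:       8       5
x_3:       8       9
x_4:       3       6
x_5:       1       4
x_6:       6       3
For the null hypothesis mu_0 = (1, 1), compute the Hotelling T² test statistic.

Step 1 — sample mean vector:
  mean(X_1) = (5 + 8 + 8 + 3 + 1 + 6) / 6 = 31/6 = 5.1667
  mean(X_2) = (4 + 5 + 9 + 6 + 4 + 3) / 6 = 31/6 = 5.1667
  x̄ = (5.1667, 5.1667),  deviation x̄ - mu_0 = (5.1667, 5.1667) - (1, 1) = (4.1667, 4.1667).

Step 2 — sample covariance matrix, S[i,j] = (1/(n-1)) · Σ_k (x_{k,i} - mean_i) · (x_{k,j} - mean_j), divisor n-1 = 5:
  S[X_1,X_1] = ((-0.1667)·(-0.1667) + (2.8333)·(2.8333) + (2.8333)·(2.8333) + (-2.1667)·(-2.1667) + (-4.1667)·(-4.1667) + (0.8333)·(0.8333)) / 5 = 38.8333/5 = 7.7667
  S[X_1,X_2] = ((-0.1667)·(-1.1667) + (2.8333)·(-0.1667) + (2.8333)·(3.8333) + (-2.1667)·(0.8333) + (-4.1667)·(-1.1667) + (0.8333)·(-2.1667)) / 5 = 11.8333/5 = 2.3667
  S[X_2,X_2] = ((-1.1667)·(-1.1667) + (-0.1667)·(-0.1667) + (3.8333)·(3.8333) + (0.8333)·(0.8333) + (-1.1667)·(-1.1667) + (-2.1667)·(-2.1667)) / 5 = 22.8333/5 = 4.5667
  S = [[7.7667, 2.3667],
 [2.3667, 4.5667]].

Step 3 — invert S. det(S) = 7.7667·4.5667 - (2.3667)² = 29.8667.
  S^{-1} = (1/det) · [[d, -b], [-b, a]] = [[0.1529, -0.0792],
 [-0.0792, 0.26]].

Step 4 — quadratic form (x̄ - mu_0)^T · S^{-1} · (x̄ - mu_0):
  S^{-1} · (x̄ - mu_0) = (0.3069, 0.7533),
  (x̄ - mu_0)^T · [...] = (4.1667)·(0.3069) + (4.1667)·(0.7533) = 4.4178.

Step 5 — scale by n: T² = 6 · 4.4178 = 26.5067.

T² ≈ 26.5067


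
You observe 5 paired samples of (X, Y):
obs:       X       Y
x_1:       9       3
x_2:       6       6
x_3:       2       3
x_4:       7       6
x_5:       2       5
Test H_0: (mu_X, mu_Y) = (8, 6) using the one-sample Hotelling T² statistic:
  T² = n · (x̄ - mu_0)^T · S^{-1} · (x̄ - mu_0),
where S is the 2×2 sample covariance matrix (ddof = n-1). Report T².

Step 1 — sample mean vector:
  mean(X) = (9 + 6 + 2 + 7 + 2) / 5 = 26/5 = 5.2
  mean(Y) = (3 + 6 + 3 + 6 + 5) / 5 = 23/5 = 4.6
  x̄ = (5.2, 4.6),  deviation x̄ - mu_0 = (5.2, 4.6) - (8, 6) = (-2.8, -1.4).

Step 2 — sample covariance matrix, S[i,j] = (1/(n-1)) · Σ_k (x_{k,i} - mean_i) · (x_{k,j} - mean_j), divisor n-1 = 4:
  S[X,X] = ((3.8)·(3.8) + (0.8)·(0.8) + (-3.2)·(-3.2) + (1.8)·(1.8) + (-3.2)·(-3.2)) / 4 = 38.8/4 = 9.7
  S[X,Y] = ((3.8)·(-1.6) + (0.8)·(1.4) + (-3.2)·(-1.6) + (1.8)·(1.4) + (-3.2)·(0.4)) / 4 = 1.4/4 = 0.35
  S[Y,Y] = ((-1.6)·(-1.6) + (1.4)·(1.4) + (-1.6)·(-1.6) + (1.4)·(1.4) + (0.4)·(0.4)) / 4 = 9.2/4 = 2.3
  S = [[9.7, 0.35],
 [0.35, 2.3]].

Step 3 — invert S. det(S) = 9.7·2.3 - (0.35)² = 22.1875.
  S^{-1} = (1/det) · [[d, -b], [-b, a]] = [[0.1037, -0.0158],
 [-0.0158, 0.4372]].

Step 4 — quadratic form (x̄ - mu_0)^T · S^{-1} · (x̄ - mu_0):
  S^{-1} · (x̄ - mu_0) = (-0.2682, -0.5679),
  (x̄ - mu_0)^T · [...] = (-2.8)·(-0.2682) + (-1.4)·(-0.5679) = 1.5459.

Step 5 — scale by n: T² = 5 · 1.5459 = 7.7296.

T² ≈ 7.7296


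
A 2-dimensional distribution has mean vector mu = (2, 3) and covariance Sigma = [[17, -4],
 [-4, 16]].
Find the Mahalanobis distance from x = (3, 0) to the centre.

Step 1 — centre the observation: (x - mu) = (1, -3).

Step 2 — invert Sigma. det(Sigma) = 17·16 - (-4)² = 256.
  Sigma^{-1} = (1/det) · [[d, -b], [-b, a]] = [[0.0625, 0.0156],
 [0.0156, 0.0664]].

Step 3 — form the quadratic (x - mu)^T · Sigma^{-1} · (x - mu):
  Sigma^{-1} · (x - mu) = (0.0156, -0.1836).
  (x - mu)^T · [Sigma^{-1} · (x - mu)] = (1)·(0.0156) + (-3)·(-0.1836) = 0.5664.

Step 4 — take square root: d = √(0.5664) ≈ 0.7526.

d(x, mu) = √(0.5664) ≈ 0.7526


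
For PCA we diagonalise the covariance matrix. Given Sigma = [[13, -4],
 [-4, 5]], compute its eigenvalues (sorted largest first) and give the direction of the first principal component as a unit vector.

Step 1 — characteristic polynomial of 2×2 Sigma:
  det(Sigma - λI) = λ² - trace · λ + det = 0.
  trace = 13 + 5 = 18, det = 13·5 - (-4)² = 49.
Step 2 — discriminant:
  Δ = trace² - 4·det = 324 - 196 = 128.
Step 3 — eigenvalues:
  λ = (trace ± √Δ)/2 = (18 ± 11.3137)/2,
  λ_1 = 14.6569,  λ_2 = 3.3431.

Step 4 — unit eigenvector for λ_1: solve (Sigma - λ_1 I)v = 0. First row:
  (13 - 14.6569)·v_x + (-4)·v_y = 0, i.e. (-1.6569)·v_x + (-4)·v_y = 0,
  so v ∝ (b, λ_1 - a) = (-4, 1.6569); multiply by -1 so the first entry is positive: u = (4, -1.6569).
  ||u|| = √((4)² + (-1.6569)²) = √(18.7452) ≈ 4.3296,
  v_1 = u/||u|| ≈ (0.9239, -0.3827) (||v_1|| = 1).

λ_1 = 14.6569,  λ_2 = 3.3431;  v_1 ≈ (0.9239, -0.3827)


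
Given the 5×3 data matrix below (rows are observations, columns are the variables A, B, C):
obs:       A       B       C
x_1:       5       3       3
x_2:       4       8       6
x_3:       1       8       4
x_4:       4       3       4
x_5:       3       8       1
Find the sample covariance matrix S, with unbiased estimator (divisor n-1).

Step 1 — column means:
  mean(A) = (5 + 4 + 1 + 4 + 3) / 5 = 17/5 = 3.4
  mean(B) = (3 + 8 + 8 + 3 + 8) / 5 = 30/5 = 6
  mean(C) = (3 + 6 + 4 + 4 + 1) / 5 = 18/5 = 3.6

Step 2 — sample covariance S[i,j] = (1/(n-1)) · Σ_k (x_{k,i} - mean_i) · (x_{k,j} - mean_j), with n-1 = 4.
  S[A,A] = ((1.6)·(1.6) + (0.6)·(0.6) + (-2.4)·(-2.4) + (0.6)·(0.6) + (-0.4)·(-0.4)) / 4 = 9.2/4 = 2.3
  S[A,B] = ((1.6)·(-3) + (0.6)·(2) + (-2.4)·(2) + (0.6)·(-3) + (-0.4)·(2)) / 4 = -11/4 = -2.75
  S[A,C] = ((1.6)·(-0.6) + (0.6)·(2.4) + (-2.4)·(0.4) + (0.6)·(0.4) + (-0.4)·(-2.6)) / 4 = 0.8/4 = 0.2
  S[B,B] = ((-3)·(-3) + (2)·(2) + (2)·(2) + (-3)·(-3) + (2)·(2)) / 4 = 30/4 = 7.5
  S[B,C] = ((-3)·(-0.6) + (2)·(2.4) + (2)·(0.4) + (-3)·(0.4) + (2)·(-2.6)) / 4 = 1/4 = 0.25
  S[C,C] = ((-0.6)·(-0.6) + (2.4)·(2.4) + (0.4)·(0.4) + (0.4)·(0.4) + (-2.6)·(-2.6)) / 4 = 13.2/4 = 3.3

S is symmetric (S[j,i] = S[i,j]). Assembling:

S = [[2.3, -2.75, 0.2],
 [-2.75, 7.5, 0.25],
 [0.2, 0.25, 3.3]]


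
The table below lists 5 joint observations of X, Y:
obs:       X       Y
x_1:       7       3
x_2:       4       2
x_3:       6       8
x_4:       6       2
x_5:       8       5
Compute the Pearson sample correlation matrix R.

Step 1 — column means:
  mean(X) = (7 + 4 + 6 + 6 + 8) / 5 = 31/5 = 6.2
  mean(Y) = (3 + 2 + 8 + 2 + 5) / 5 = 20/5 = 4

Step 2 — sample variances and covariances s[i,j] = (1/(n-1)) · Σ_k (x_{k,i} - mean_i) · (x_{k,j} - mean_j), with n-1 = 4:
  s[X,X] = ((0.8)·(0.8) + (-2.2)·(-2.2) + (-0.2)·(-0.2) + (-0.2)·(-0.2) + (1.8)·(1.8)) / 4 = 8.8/4 = 2.2
  s[X,Y] = ((0.8)·(-1) + (-2.2)·(-2) + (-0.2)·(4) + (-0.2)·(-2) + (1.8)·(1)) / 4 = 5/4 = 1.25
  s[Y,Y] = ((-1)·(-1) + (-2)·(-2) + (4)·(4) + (-2)·(-2) + (1)·(1)) / 4 = 26/4 = 6.5
  Sample standard deviations s_i = √(s[i,i]):
  s(X) = √(2.2) = 1.4832
  s(Y) = √(6.5) = 2.5495

Step 3 — r_{ij} = s_{ij} / (s_i · s_j):
  r[X,X] = 1 (diagonal).
  r[X,Y] = 1.25 / (1.4832 · 2.5495) = 1.25 / 3.7815 = 0.3306
  r[Y,Y] = 1 (diagonal).

R is symmetric with unit diagonal. Assembling:

R = [[1, 0.3306],
 [0.3306, 1]]


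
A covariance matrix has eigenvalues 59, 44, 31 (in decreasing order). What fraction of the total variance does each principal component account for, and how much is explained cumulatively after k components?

Step 1 — total variance = trace(Sigma) = Σ λ_i = 59 + 44 + 31 = 134.

Step 2 — fraction explained by component i = λ_i / Σ λ:
  PC1: 59/134 = 0.4403
  PC2: 44/134 = 0.3284
  PC3: 31/134 = 0.2313

Step 3 — cumulative fraction after k components = (λ_1 + ... + λ_k) / Σ λ:
  k = 1: 59/134 = 0.4403
  k = 2: (59 + 44)/134 = 103/134 = 0.7687
  k = 3: (59 + 44 + 31)/134 = 134/134 = 1

Summary (fraction, with percent):

explained: PC1 0.4403 (44.03%), PC2 0.3284 (32.84%), PC3 0.2313 (23.13%);  cumulative: 0.4403, 0.7687, 1


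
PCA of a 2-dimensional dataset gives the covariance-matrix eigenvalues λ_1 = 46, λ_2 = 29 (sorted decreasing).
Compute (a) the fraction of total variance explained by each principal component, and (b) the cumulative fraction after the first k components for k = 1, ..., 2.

Step 1 — total variance = trace(Sigma) = Σ λ_i = 46 + 29 = 75.

Step 2 — fraction explained by component i = λ_i / Σ λ:
  PC1: 46/75 = 0.6133
  PC2: 29/75 = 0.3867

Step 3 — cumulative fraction after k components = (λ_1 + ... + λ_k) / Σ λ:
  k = 1: 46/75 = 0.6133
  k = 2: (46 + 29)/75 = 75/75 = 1

Summary (fraction, with percent):

explained: PC1 0.6133 (61.33%), PC2 0.3867 (38.67%);  cumulative: 0.6133, 1


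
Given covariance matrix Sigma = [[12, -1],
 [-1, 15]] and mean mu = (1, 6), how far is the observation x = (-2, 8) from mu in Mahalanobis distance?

Step 1 — centre the observation: (x - mu) = (-3, 2).

Step 2 — invert Sigma. det(Sigma) = 12·15 - (-1)² = 179.
  Sigma^{-1} = (1/det) · [[d, -b], [-b, a]] = [[0.0838, 0.0056],
 [0.0056, 0.067]].

Step 3 — form the quadratic (x - mu)^T · Sigma^{-1} · (x - mu):
  Sigma^{-1} · (x - mu) = (-0.2402, 0.1173).
  (x - mu)^T · [Sigma^{-1} · (x - mu)] = (-3)·(-0.2402) + (2)·(0.1173) = 0.9553.

Step 4 — take square root: d = √(0.9553) ≈ 0.9774.

d(x, mu) = √(0.9553) ≈ 0.9774


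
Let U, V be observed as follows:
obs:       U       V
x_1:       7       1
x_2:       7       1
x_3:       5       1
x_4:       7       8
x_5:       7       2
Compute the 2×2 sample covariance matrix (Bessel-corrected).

Step 1 — column means:
  mean(U) = (7 + 7 + 5 + 7 + 7) / 5 = 33/5 = 6.6
  mean(V) = (1 + 1 + 1 + 8 + 2) / 5 = 13/5 = 2.6

Step 2 — sample covariance S[i,j] = (1/(n-1)) · Σ_k (x_{k,i} - mean_i) · (x_{k,j} - mean_j), with n-1 = 4.
  S[U,U] = ((0.4)·(0.4) + (0.4)·(0.4) + (-1.6)·(-1.6) + (0.4)·(0.4) + (0.4)·(0.4)) / 4 = 3.2/4 = 0.8
  S[U,V] = ((0.4)·(-1.6) + (0.4)·(-1.6) + (-1.6)·(-1.6) + (0.4)·(5.4) + (0.4)·(-0.6)) / 4 = 3.2/4 = 0.8
  S[V,V] = ((-1.6)·(-1.6) + (-1.6)·(-1.6) + (-1.6)·(-1.6) + (5.4)·(5.4) + (-0.6)·(-0.6)) / 4 = 37.2/4 = 9.3

S is symmetric (S[j,i] = S[i,j]). Assembling:

S = [[0.8, 0.8],
 [0.8, 9.3]]


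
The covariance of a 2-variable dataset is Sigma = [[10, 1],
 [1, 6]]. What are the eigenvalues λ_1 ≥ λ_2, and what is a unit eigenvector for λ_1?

Step 1 — characteristic polynomial of 2×2 Sigma:
  det(Sigma - λI) = λ² - trace · λ + det = 0.
  trace = 10 + 6 = 16, det = 10·6 - (1)² = 59.
Step 2 — discriminant:
  Δ = trace² - 4·det = 256 - 236 = 20.
Step 3 — eigenvalues:
  λ = (trace ± √Δ)/2 = (16 ± 4.4721)/2,
  λ_1 = 10.2361,  λ_2 = 5.7639.

Step 4 — unit eigenvector for λ_1: solve (Sigma - λ_1 I)v = 0. First row:
  (10 - 10.2361)·v_x + (1)·v_y = 0, i.e. (-0.2361)·v_x + (1)·v_y = 0,
  so v ∝ (b, λ_1 - a) = (1, 0.2361) = u.
  ||u|| = √((1)² + (0.2361)²) = √(1.0557) ≈ 1.0275,
  v_1 = u/||u|| ≈ (0.9732, 0.2298) (||v_1|| = 1).

λ_1 = 10.2361,  λ_2 = 5.7639;  v_1 ≈ (0.9732, 0.2298)


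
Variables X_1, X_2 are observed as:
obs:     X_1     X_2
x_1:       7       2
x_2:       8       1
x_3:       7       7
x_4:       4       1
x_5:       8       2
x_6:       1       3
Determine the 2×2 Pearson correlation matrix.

Step 1 — column means:
  mean(X_1) = (7 + 8 + 7 + 4 + 8 + 1) / 6 = 35/6 = 5.8333
  mean(X_2) = (2 + 1 + 7 + 1 + 2 + 3) / 6 = 16/6 = 2.6667

Step 2 — sample variances and covariances s[i,j] = (1/(n-1)) · Σ_k (x_{k,i} - mean_i) · (x_{k,j} - mean_j), with n-1 = 5:
  s[X_1,X_1] = ((1.1667)·(1.1667) + (2.1667)·(2.1667) + (1.1667)·(1.1667) + (-1.8333)·(-1.8333) + (2.1667)·(2.1667) + (-4.8333)·(-4.8333)) / 5 = 38.8333/5 = 7.7667
  s[X_1,X_2] = ((1.1667)·(-0.6667) + (2.1667)·(-1.6667) + (1.1667)·(4.3333) + (-1.8333)·(-1.6667) + (2.1667)·(-0.6667) + (-4.8333)·(0.3333)) / 5 = 0.6667/5 = 0.1333
  s[X_2,X_2] = ((-0.6667)·(-0.6667) + (-1.6667)·(-1.6667) + (4.3333)·(4.3333) + (-1.6667)·(-1.6667) + (-0.6667)·(-0.6667) + (0.3333)·(0.3333)) / 5 = 25.3333/5 = 5.0667
  Sample standard deviations s_i = √(s[i,i]):
  s(X_1) = √(7.7667) = 2.7869
  s(X_2) = √(5.0667) = 2.2509

Step 3 — r_{ij} = s_{ij} / (s_i · s_j):
  r[X_1,X_1] = 1 (diagonal).
  r[X_1,X_2] = 0.1333 / (2.7869 · 2.2509) = 0.1333 / 6.273 = 0.0213
  r[X_2,X_2] = 1 (diagonal).

R is symmetric with unit diagonal. Assembling:

R = [[1, 0.0213],
 [0.0213, 1]]


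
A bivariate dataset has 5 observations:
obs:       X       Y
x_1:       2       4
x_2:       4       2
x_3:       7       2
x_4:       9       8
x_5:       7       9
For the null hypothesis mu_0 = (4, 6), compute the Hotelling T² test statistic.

Step 1 — sample mean vector:
  mean(X) = (2 + 4 + 7 + 9 + 7) / 5 = 29/5 = 5.8
  mean(Y) = (4 + 2 + 2 + 8 + 9) / 5 = 25/5 = 5
  x̄ = (5.8, 5),  deviation x̄ - mu_0 = (5.8, 5) - (4, 6) = (1.8, -1).

Step 2 — sample covariance matrix, S[i,j] = (1/(n-1)) · Σ_k (x_{k,i} - mean_i) · (x_{k,j} - mean_j), divisor n-1 = 4:
  S[X,X] = ((-3.8)·(-3.8) + (-1.8)·(-1.8) + (1.2)·(1.2) + (3.2)·(3.2) + (1.2)·(1.2)) / 4 = 30.8/4 = 7.7
  S[X,Y] = ((-3.8)·(-1) + (-1.8)·(-3) + (1.2)·(-3) + (3.2)·(3) + (1.2)·(4)) / 4 = 20/4 = 5
  S[Y,Y] = ((-1)·(-1) + (-3)·(-3) + (-3)·(-3) + (3)·(3) + (4)·(4)) / 4 = 44/4 = 11
  S = [[7.7, 5],
 [5, 11]].

Step 3 — invert S. det(S) = 7.7·11 - (5)² = 59.7.
  S^{-1} = (1/det) · [[d, -b], [-b, a]] = [[0.1843, -0.0838],
 [-0.0838, 0.129]].

Step 4 — quadratic form (x̄ - mu_0)^T · S^{-1} · (x̄ - mu_0):
  S^{-1} · (x̄ - mu_0) = (0.4154, -0.2797),
  (x̄ - mu_0)^T · [...] = (1.8)·(0.4154) + (-1)·(-0.2797) = 1.0275.

Step 5 — scale by n: T² = 5 · 1.0275 = 5.1374.

T² ≈ 5.1374


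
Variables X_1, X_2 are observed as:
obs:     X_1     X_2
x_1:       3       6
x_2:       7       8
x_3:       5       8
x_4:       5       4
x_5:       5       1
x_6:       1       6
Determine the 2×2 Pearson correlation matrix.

Step 1 — column means:
  mean(X_1) = (3 + 7 + 5 + 5 + 5 + 1) / 6 = 26/6 = 4.3333
  mean(X_2) = (6 + 8 + 8 + 4 + 1 + 6) / 6 = 33/6 = 5.5

Step 2 — sample variances and covariances s[i,j] = (1/(n-1)) · Σ_k (x_{k,i} - mean_i) · (x_{k,j} - mean_j), with n-1 = 5:
  s[X_1,X_1] = ((-1.3333)·(-1.3333) + (2.6667)·(2.6667) + (0.6667)·(0.6667) + (0.6667)·(0.6667) + (0.6667)·(0.6667) + (-3.3333)·(-3.3333)) / 5 = 21.3333/5 = 4.2667
  s[X_1,X_2] = ((-1.3333)·(0.5) + (2.6667)·(2.5) + (0.6667)·(2.5) + (0.6667)·(-1.5) + (0.6667)·(-4.5) + (-3.3333)·(0.5)) / 5 = 2/5 = 0.4
  s[X_2,X_2] = ((0.5)·(0.5) + (2.5)·(2.5) + (2.5)·(2.5) + (-1.5)·(-1.5) + (-4.5)·(-4.5) + (0.5)·(0.5)) / 5 = 35.5/5 = 7.1
  Sample standard deviations s_i = √(s[i,i]):
  s(X_1) = √(4.2667) = 2.0656
  s(X_2) = √(7.1) = 2.6646

Step 3 — r_{ij} = s_{ij} / (s_i · s_j):
  r[X_1,X_1] = 1 (diagonal).
  r[X_1,X_2] = 0.4 / (2.0656 · 2.6646) = 0.4 / 5.5039 = 0.0727
  r[X_2,X_2] = 1 (diagonal).

R is symmetric with unit diagonal. Assembling:

R = [[1, 0.0727],
 [0.0727, 1]]


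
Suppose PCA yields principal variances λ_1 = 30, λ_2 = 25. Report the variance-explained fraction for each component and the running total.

Step 1 — total variance = trace(Sigma) = Σ λ_i = 30 + 25 = 55.

Step 2 — fraction explained by component i = λ_i / Σ λ:
  PC1: 30/55 = 0.5455
  PC2: 25/55 = 0.4545

Step 3 — cumulative fraction after k components = (λ_1 + ... + λ_k) / Σ λ:
  k = 1: 30/55 = 0.5455
  k = 2: (30 + 25)/55 = 55/55 = 1

Summary (fraction, with percent):

explained: PC1 0.5455 (54.55%), PC2 0.4545 (45.45%);  cumulative: 0.5455, 1


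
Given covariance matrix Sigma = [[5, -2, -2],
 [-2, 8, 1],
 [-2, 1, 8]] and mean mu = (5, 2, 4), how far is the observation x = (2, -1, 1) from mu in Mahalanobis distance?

Step 1 — centre the observation: (x - mu) = (-3, -3, -3).

Step 2 — invert Sigma (cofactor / det for 3×3, or solve directly):
  Sigma^{-1} = [[0.2432, 0.0541, 0.0541],
 [0.0541, 0.139, -0.0039],
 [0.0541, -0.0039, 0.139]].

Step 3 — form the quadratic (x - mu)^T · Sigma^{-1} · (x - mu):
  Sigma^{-1} · (x - mu) = (-1.0541, -0.5676, -0.5676).
  (x - mu)^T · [Sigma^{-1} · (x - mu)] = (-3)·(-1.0541) + (-3)·(-0.5676) + (-3)·(-0.5676) = 6.5676.

Step 4 — take square root: d = √(6.5676) ≈ 2.5627.

d(x, mu) = √(6.5676) ≈ 2.5627


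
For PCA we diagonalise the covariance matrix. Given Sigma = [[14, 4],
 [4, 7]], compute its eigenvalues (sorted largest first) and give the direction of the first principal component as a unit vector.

Step 1 — characteristic polynomial of 2×2 Sigma:
  det(Sigma - λI) = λ² - trace · λ + det = 0.
  trace = 14 + 7 = 21, det = 14·7 - (4)² = 82.
Step 2 — discriminant:
  Δ = trace² - 4·det = 441 - 328 = 113.
Step 3 — eigenvalues:
  λ = (trace ± √Δ)/2 = (21 ± 10.6301)/2,
  λ_1 = 15.8151,  λ_2 = 5.1849.

Step 4 — unit eigenvector for λ_1: solve (Sigma - λ_1 I)v = 0. First row:
  (14 - 15.8151)·v_x + (4)·v_y = 0, i.e. (-1.8151)·v_x + (4)·v_y = 0,
  so v ∝ (b, λ_1 - a) = (4, 1.8151) = u.
  ||u|| = √((4)² + (1.8151)²) = √(19.2945) ≈ 4.3925,
  v_1 = u/||u|| ≈ (0.9106, 0.4132) (||v_1|| = 1).

λ_1 = 15.8151,  λ_2 = 5.1849;  v_1 ≈ (0.9106, 0.4132)


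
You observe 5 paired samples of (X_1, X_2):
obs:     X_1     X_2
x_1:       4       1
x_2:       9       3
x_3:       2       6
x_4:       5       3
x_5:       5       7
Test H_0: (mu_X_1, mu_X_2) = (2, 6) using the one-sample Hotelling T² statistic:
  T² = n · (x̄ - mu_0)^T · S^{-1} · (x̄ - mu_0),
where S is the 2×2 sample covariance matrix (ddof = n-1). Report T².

Step 1 — sample mean vector:
  mean(X_1) = (4 + 9 + 2 + 5 + 5) / 5 = 25/5 = 5
  mean(X_2) = (1 + 3 + 6 + 3 + 7) / 5 = 20/5 = 4
  x̄ = (5, 4),  deviation x̄ - mu_0 = (5, 4) - (2, 6) = (3, -2).

Step 2 — sample covariance matrix, S[i,j] = (1/(n-1)) · Σ_k (x_{k,i} - mean_i) · (x_{k,j} - mean_j), divisor n-1 = 4:
  S[X_1,X_1] = ((-1)·(-1) + (4)·(4) + (-3)·(-3) + (0)·(0) + (0)·(0)) / 4 = 26/4 = 6.5
  S[X_1,X_2] = ((-1)·(-3) + (4)·(-1) + (-3)·(2) + (0)·(-1) + (0)·(3)) / 4 = -7/4 = -1.75
  S[X_2,X_2] = ((-3)·(-3) + (-1)·(-1) + (2)·(2) + (-1)·(-1) + (3)·(3)) / 4 = 24/4 = 6
  S = [[6.5, -1.75],
 [-1.75, 6]].

Step 3 — invert S. det(S) = 6.5·6 - (-1.75)² = 35.9375.
  S^{-1} = (1/det) · [[d, -b], [-b, a]] = [[0.167, 0.0487],
 [0.0487, 0.1809]].

Step 4 — quadratic form (x̄ - mu_0)^T · S^{-1} · (x̄ - mu_0):
  S^{-1} · (x̄ - mu_0) = (0.4035, -0.2157),
  (x̄ - mu_0)^T · [...] = (3)·(0.4035) + (-2)·(-0.2157) = 1.6417.

Step 5 — scale by n: T² = 5 · 1.6417 = 8.2087.

T² ≈ 8.2087


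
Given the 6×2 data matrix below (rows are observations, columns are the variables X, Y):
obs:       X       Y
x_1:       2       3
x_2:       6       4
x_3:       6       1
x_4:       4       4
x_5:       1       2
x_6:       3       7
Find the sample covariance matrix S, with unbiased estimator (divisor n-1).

Step 1 — column means:
  mean(X) = (2 + 6 + 6 + 4 + 1 + 3) / 6 = 22/6 = 3.6667
  mean(Y) = (3 + 4 + 1 + 4 + 2 + 7) / 6 = 21/6 = 3.5

Step 2 — sample covariance S[i,j] = (1/(n-1)) · Σ_k (x_{k,i} - mean_i) · (x_{k,j} - mean_j), with n-1 = 5.
  S[X,X] = ((-1.6667)·(-1.6667) + (2.3333)·(2.3333) + (2.3333)·(2.3333) + (0.3333)·(0.3333) + (-2.6667)·(-2.6667) + (-0.6667)·(-0.6667)) / 5 = 21.3333/5 = 4.2667
  S[X,Y] = ((-1.6667)·(-0.5) + (2.3333)·(0.5) + (2.3333)·(-2.5) + (0.3333)·(0.5) + (-2.6667)·(-1.5) + (-0.6667)·(3.5)) / 5 = -2/5 = -0.4
  S[Y,Y] = ((-0.5)·(-0.5) + (0.5)·(0.5) + (-2.5)·(-2.5) + (0.5)·(0.5) + (-1.5)·(-1.5) + (3.5)·(3.5)) / 5 = 21.5/5 = 4.3

S is symmetric (S[j,i] = S[i,j]). Assembling:

S = [[4.2667, -0.4],
 [-0.4, 4.3]]


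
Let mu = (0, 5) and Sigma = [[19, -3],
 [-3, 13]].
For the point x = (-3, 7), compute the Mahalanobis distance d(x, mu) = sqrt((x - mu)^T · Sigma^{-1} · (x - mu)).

Step 1 — centre the observation: (x - mu) = (-3, 2).

Step 2 — invert Sigma. det(Sigma) = 19·13 - (-3)² = 238.
  Sigma^{-1} = (1/det) · [[d, -b], [-b, a]] = [[0.0546, 0.0126],
 [0.0126, 0.0798]].

Step 3 — form the quadratic (x - mu)^T · Sigma^{-1} · (x - mu):
  Sigma^{-1} · (x - mu) = (-0.1387, 0.1218).
  (x - mu)^T · [Sigma^{-1} · (x - mu)] = (-3)·(-0.1387) + (2)·(0.1218) = 0.6597.

Step 4 — take square root: d = √(0.6597) ≈ 0.8122.

d(x, mu) = √(0.6597) ≈ 0.8122


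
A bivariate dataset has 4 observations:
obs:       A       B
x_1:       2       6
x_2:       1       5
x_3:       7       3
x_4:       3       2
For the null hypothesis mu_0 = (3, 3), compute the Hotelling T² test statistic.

Step 1 — sample mean vector:
  mean(A) = (2 + 1 + 7 + 3) / 4 = 13/4 = 3.25
  mean(B) = (6 + 5 + 3 + 2) / 4 = 16/4 = 4
  x̄ = (3.25, 4),  deviation x̄ - mu_0 = (3.25, 4) - (3, 3) = (0.25, 1).

Step 2 — sample covariance matrix, S[i,j] = (1/(n-1)) · Σ_k (x_{k,i} - mean_i) · (x_{k,j} - mean_j), divisor n-1 = 3:
  S[A,A] = ((-1.25)·(-1.25) + (-2.25)·(-2.25) + (3.75)·(3.75) + (-0.25)·(-0.25)) / 3 = 20.75/3 = 6.9167
  S[A,B] = ((-1.25)·(2) + (-2.25)·(1) + (3.75)·(-1) + (-0.25)·(-2)) / 3 = -8/3 = -2.6667
  S[B,B] = ((2)·(2) + (1)·(1) + (-1)·(-1) + (-2)·(-2)) / 3 = 10/3 = 3.3333
  S = [[6.9167, -2.6667],
 [-2.6667, 3.3333]].

Step 3 — invert S. det(S) = 6.9167·3.3333 - (-2.6667)² = 15.9444.
  S^{-1} = (1/det) · [[d, -b], [-b, a]] = [[0.2091, 0.1672],
 [0.1672, 0.4338]].

Step 4 — quadratic form (x̄ - mu_0)^T · S^{-1} · (x̄ - mu_0):
  S^{-1} · (x̄ - mu_0) = (0.2195, 0.4756),
  (x̄ - mu_0)^T · [...] = (0.25)·(0.2195) + (1)·(0.4756) = 0.5305.

Step 5 — scale by n: T² = 4 · 0.5305 = 2.122.

T² ≈ 2.122


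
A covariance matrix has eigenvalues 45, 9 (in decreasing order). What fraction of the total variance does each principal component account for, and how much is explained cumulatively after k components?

Step 1 — total variance = trace(Sigma) = Σ λ_i = 45 + 9 = 54.

Step 2 — fraction explained by component i = λ_i / Σ λ:
  PC1: 45/54 = 0.8333
  PC2: 9/54 = 0.1667

Step 3 — cumulative fraction after k components = (λ_1 + ... + λ_k) / Σ λ:
  k = 1: 45/54 = 0.8333
  k = 2: (45 + 9)/54 = 54/54 = 1

Summary (fraction, with percent):

explained: PC1 0.8333 (83.33%), PC2 0.1667 (16.67%);  cumulative: 0.8333, 1


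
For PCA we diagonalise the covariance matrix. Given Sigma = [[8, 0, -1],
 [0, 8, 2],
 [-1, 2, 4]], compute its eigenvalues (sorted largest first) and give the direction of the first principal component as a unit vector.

Step 1 — characteristic polynomial p(λ) = det(λI - Sigma) = λ³ - tr·λ² + c_1·λ - det, where tr = trace, c_1 = sum of the principal 2×2 minors, det = det(Sigma):
  tr = 8 + 8 + 4 = 20,
  c_1 = (8·8 - (0)²) + (8·4 - (-1)²) + (8·4 - (2)²) = 64 + 31 + 28 = 123,
  det = 8·(8·4 - (2)²) - (0)·((0)·4 - (2)·(-1)) + (-1)·((0)·(2) - 8·(-1)) = 8·(28) - (0)·(2) + (-1)·(8) = 216.
  So p(λ) = λ³ - 20λ² + 123λ - 216.
Step 2 — look for an integer root (rational root theorem: any rational root is an integer divisor of 216). Testing λ = 3:
  p(3) = 27 - 180 + 369 - 216 = 0  ✓
  Dividing out (λ - 3): p(λ) = (λ - 3)(λ² - 17λ + 72).
Step 3 — remaining eigenvalues from the quadratic λ² - 17λ + 72 = 0:
  Δ = 17² - 4·72 = 289 - 288 = 1,  λ = (17 ± √1)/2 = (17 ± 1)/2 = 9 or 8.
  Sorted: λ_1 = 9,  λ_2 = 8,  λ_3 = 3  (check: sum = 20 = tr ✓).

Step 4 — unit eigenvector for λ_1 = 9: v spans the null space of (Sigma - λ_1 I), whose rows are
  r_1 = (-1, 0, -1),  r_2 = (0, -1, 2),  r_3 = (-1, 2, -5).
  v is orthogonal to every row, so take v ∝ r_1 × r_2 = ((0)·(2) - (-1)·(-1), (-1)·(0) - (-1)·(2), (-1)·(-1) - (0)·(0)) = (-1, 2, 1).
  Rescale (multiply by -1 so the first nonzero entry is positive): u = (1, -2, -1).
  ||u|| = √((1)² + (-2)² + (-1)²) = √(6) ≈ 2.4495,  v_1 = u/||u|| ≈ (0.4082, -0.8165, -0.4082) (||v_1|| = 1).

λ_1 = 9,  λ_2 = 8,  λ_3 = 3;  v_1 ≈ (0.4082, -0.8165, -0.4082)


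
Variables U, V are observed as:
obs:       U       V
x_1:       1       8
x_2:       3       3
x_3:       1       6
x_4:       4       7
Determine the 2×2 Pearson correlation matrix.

Step 1 — column means:
  mean(U) = (1 + 3 + 1 + 4) / 4 = 9/4 = 2.25
  mean(V) = (8 + 3 + 6 + 7) / 4 = 24/4 = 6

Step 2 — sample variances and covariances s[i,j] = (1/(n-1)) · Σ_k (x_{k,i} - mean_i) · (x_{k,j} - mean_j), with n-1 = 3:
  s[U,U] = ((-1.25)·(-1.25) + (0.75)·(0.75) + (-1.25)·(-1.25) + (1.75)·(1.75)) / 3 = 6.75/3 = 2.25
  s[U,V] = ((-1.25)·(2) + (0.75)·(-3) + (-1.25)·(0) + (1.75)·(1)) / 3 = -3/3 = -1
  s[V,V] = ((2)·(2) + (-3)·(-3) + (0)·(0) + (1)·(1)) / 3 = 14/3 = 4.6667
  Sample standard deviations s_i = √(s[i,i]):
  s(U) = √(2.25) = 1.5
  s(V) = √(4.6667) = 2.1602

Step 3 — r_{ij} = s_{ij} / (s_i · s_j):
  r[U,U] = 1 (diagonal).
  r[U,V] = -1 / (1.5 · 2.1602) = -1 / 3.2404 = -0.3086
  r[V,V] = 1 (diagonal).

R is symmetric with unit diagonal. Assembling:

R = [[1, -0.3086],
 [-0.3086, 1]]


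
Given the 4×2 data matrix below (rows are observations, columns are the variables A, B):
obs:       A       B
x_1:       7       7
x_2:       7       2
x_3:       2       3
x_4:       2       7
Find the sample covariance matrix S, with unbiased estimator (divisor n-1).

Step 1 — column means:
  mean(A) = (7 + 7 + 2 + 2) / 4 = 18/4 = 4.5
  mean(B) = (7 + 2 + 3 + 7) / 4 = 19/4 = 4.75

Step 2 — sample covariance S[i,j] = (1/(n-1)) · Σ_k (x_{k,i} - mean_i) · (x_{k,j} - mean_j), with n-1 = 3.
  S[A,A] = ((2.5)·(2.5) + (2.5)·(2.5) + (-2.5)·(-2.5) + (-2.5)·(-2.5)) / 3 = 25/3 = 8.3333
  S[A,B] = ((2.5)·(2.25) + (2.5)·(-2.75) + (-2.5)·(-1.75) + (-2.5)·(2.25)) / 3 = -2.5/3 = -0.8333
  S[B,B] = ((2.25)·(2.25) + (-2.75)·(-2.75) + (-1.75)·(-1.75) + (2.25)·(2.25)) / 3 = 20.75/3 = 6.9167

S is symmetric (S[j,i] = S[i,j]). Assembling:

S = [[8.3333, -0.8333],
 [-0.8333, 6.9167]]


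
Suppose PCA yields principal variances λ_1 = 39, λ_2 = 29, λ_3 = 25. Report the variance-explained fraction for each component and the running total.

Step 1 — total variance = trace(Sigma) = Σ λ_i = 39 + 29 + 25 = 93.

Step 2 — fraction explained by component i = λ_i / Σ λ:
  PC1: 39/93 = 0.4194
  PC2: 29/93 = 0.3118
  PC3: 25/93 = 0.2688

Step 3 — cumulative fraction after k components = (λ_1 + ... + λ_k) / Σ λ:
  k = 1: 39/93 = 0.4194
  k = 2: (39 + 29)/93 = 68/93 = 0.7312
  k = 3: (39 + 29 + 25)/93 = 93/93 = 1

Summary (fraction, with percent):

explained: PC1 0.4194 (41.94%), PC2 0.3118 (31.18%), PC3 0.2688 (26.88%);  cumulative: 0.4194, 0.7312, 1


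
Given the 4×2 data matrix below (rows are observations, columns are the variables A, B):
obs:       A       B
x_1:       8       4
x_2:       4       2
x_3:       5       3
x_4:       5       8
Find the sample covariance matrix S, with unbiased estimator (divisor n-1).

Step 1 — column means:
  mean(A) = (8 + 4 + 5 + 5) / 4 = 22/4 = 5.5
  mean(B) = (4 + 2 + 3 + 8) / 4 = 17/4 = 4.25

Step 2 — sample covariance S[i,j] = (1/(n-1)) · Σ_k (x_{k,i} - mean_i) · (x_{k,j} - mean_j), with n-1 = 3.
  S[A,A] = ((2.5)·(2.5) + (-1.5)·(-1.5) + (-0.5)·(-0.5) + (-0.5)·(-0.5)) / 3 = 9/3 = 3
  S[A,B] = ((2.5)·(-0.25) + (-1.5)·(-2.25) + (-0.5)·(-1.25) + (-0.5)·(3.75)) / 3 = 1.5/3 = 0.5
  S[B,B] = ((-0.25)·(-0.25) + (-2.25)·(-2.25) + (-1.25)·(-1.25) + (3.75)·(3.75)) / 3 = 20.75/3 = 6.9167

S is symmetric (S[j,i] = S[i,j]). Assembling:

S = [[3, 0.5],
 [0.5, 6.9167]]


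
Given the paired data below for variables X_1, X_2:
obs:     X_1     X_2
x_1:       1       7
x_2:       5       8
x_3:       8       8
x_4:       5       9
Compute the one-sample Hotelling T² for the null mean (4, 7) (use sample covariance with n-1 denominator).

Step 1 — sample mean vector:
  mean(X_1) = (1 + 5 + 8 + 5) / 4 = 19/4 = 4.75
  mean(X_2) = (7 + 8 + 8 + 9) / 4 = 32/4 = 8
  x̄ = (4.75, 8),  deviation x̄ - mu_0 = (4.75, 8) - (4, 7) = (0.75, 1).

Step 2 — sample covariance matrix, S[i,j] = (1/(n-1)) · Σ_k (x_{k,i} - mean_i) · (x_{k,j} - mean_j), divisor n-1 = 3:
  S[X_1,X_1] = ((-3.75)·(-3.75) + (0.25)·(0.25) + (3.25)·(3.25) + (0.25)·(0.25)) / 3 = 24.75/3 = 8.25
  S[X_1,X_2] = ((-3.75)·(-1) + (0.25)·(0) + (3.25)·(0) + (0.25)·(1)) / 3 = 4/3 = 1.3333
  S[X_2,X_2] = ((-1)·(-1) + (0)·(0) + (0)·(0) + (1)·(1)) / 3 = 2/3 = 0.6667
  S = [[8.25, 1.3333],
 [1.3333, 0.6667]].

Step 3 — invert S. det(S) = 8.25·0.6667 - (1.3333)² = 3.7222.
  S^{-1} = (1/det) · [[d, -b], [-b, a]] = [[0.1791, -0.3582],
 [-0.3582, 2.2164]].

Step 4 — quadratic form (x̄ - mu_0)^T · S^{-1} · (x̄ - mu_0):
  S^{-1} · (x̄ - mu_0) = (-0.2239, 1.9478),
  (x̄ - mu_0)^T · [...] = (0.75)·(-0.2239) + (1)·(1.9478) = 1.7799.

Step 5 — scale by n: T² = 4 · 1.7799 = 7.1194.

T² ≈ 7.1194


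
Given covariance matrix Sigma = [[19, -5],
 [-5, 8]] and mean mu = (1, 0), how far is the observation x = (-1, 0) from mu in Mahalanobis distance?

Step 1 — centre the observation: (x - mu) = (-2, 0).

Step 2 — invert Sigma. det(Sigma) = 19·8 - (-5)² = 127.
  Sigma^{-1} = (1/det) · [[d, -b], [-b, a]] = [[0.063, 0.0394],
 [0.0394, 0.1496]].

Step 3 — form the quadratic (x - mu)^T · Sigma^{-1} · (x - mu):
  Sigma^{-1} · (x - mu) = (-0.126, -0.0787).
  (x - mu)^T · [Sigma^{-1} · (x - mu)] = (-2)·(-0.126) + (0)·(-0.0787) = 0.252.

Step 4 — take square root: d = √(0.252) ≈ 0.502.

d(x, mu) = √(0.252) ≈ 0.502


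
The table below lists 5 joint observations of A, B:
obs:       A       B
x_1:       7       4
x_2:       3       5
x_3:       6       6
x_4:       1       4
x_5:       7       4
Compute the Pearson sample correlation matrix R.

Step 1 — column means:
  mean(A) = (7 + 3 + 6 + 1 + 7) / 5 = 24/5 = 4.8
  mean(B) = (4 + 5 + 6 + 4 + 4) / 5 = 23/5 = 4.6

Step 2 — sample variances and covariances s[i,j] = (1/(n-1)) · Σ_k (x_{k,i} - mean_i) · (x_{k,j} - mean_j), with n-1 = 4:
  s[A,A] = ((2.2)·(2.2) + (-1.8)·(-1.8) + (1.2)·(1.2) + (-3.8)·(-3.8) + (2.2)·(2.2)) / 4 = 28.8/4 = 7.2
  s[A,B] = ((2.2)·(-0.6) + (-1.8)·(0.4) + (1.2)·(1.4) + (-3.8)·(-0.6) + (2.2)·(-0.6)) / 4 = 0.6/4 = 0.15
  s[B,B] = ((-0.6)·(-0.6) + (0.4)·(0.4) + (1.4)·(1.4) + (-0.6)·(-0.6) + (-0.6)·(-0.6)) / 4 = 3.2/4 = 0.8
  Sample standard deviations s_i = √(s[i,i]):
  s(A) = √(7.2) = 2.6833
  s(B) = √(0.8) = 0.8944

Step 3 — r_{ij} = s_{ij} / (s_i · s_j):
  r[A,A] = 1 (diagonal).
  r[A,B] = 0.15 / (2.6833 · 0.8944) = 0.15 / 2.4 = 0.0625
  r[B,B] = 1 (diagonal).

R is symmetric with unit diagonal. Assembling:

R = [[1, 0.0625],
 [0.0625, 1]]


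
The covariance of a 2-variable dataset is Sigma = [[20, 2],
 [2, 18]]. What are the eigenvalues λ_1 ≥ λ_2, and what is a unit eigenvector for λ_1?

Step 1 — characteristic polynomial of 2×2 Sigma:
  det(Sigma - λI) = λ² - trace · λ + det = 0.
  trace = 20 + 18 = 38, det = 20·18 - (2)² = 356.
Step 2 — discriminant:
  Δ = trace² - 4·det = 1444 - 1424 = 20.
Step 3 — eigenvalues:
  λ = (trace ± √Δ)/2 = (38 ± 4.4721)/2,
  λ_1 = 21.2361,  λ_2 = 16.7639.

Step 4 — unit eigenvector for λ_1: solve (Sigma - λ_1 I)v = 0. First row:
  (20 - 21.2361)·v_x + (2)·v_y = 0, i.e. (-1.2361)·v_x + (2)·v_y = 0,
  so v ∝ (b, λ_1 - a) = (2, 1.2361) = u.
  ||u|| = √((2)² + (1.2361)²) = √(5.5279) ≈ 2.3511,
  v_1 = u/||u|| ≈ (0.8507, 0.5257) (||v_1|| = 1).

λ_1 = 21.2361,  λ_2 = 16.7639;  v_1 ≈ (0.8507, 0.5257)


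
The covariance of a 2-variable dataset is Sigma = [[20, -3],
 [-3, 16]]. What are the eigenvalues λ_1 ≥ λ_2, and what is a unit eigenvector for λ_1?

Step 1 — characteristic polynomial of 2×2 Sigma:
  det(Sigma - λI) = λ² - trace · λ + det = 0.
  trace = 20 + 16 = 36, det = 20·16 - (-3)² = 311.
Step 2 — discriminant:
  Δ = trace² - 4·det = 1296 - 1244 = 52.
Step 3 — eigenvalues:
  λ = (trace ± √Δ)/2 = (36 ± 7.2111)/2,
  λ_1 = 21.6056,  λ_2 = 14.3944.

Step 4 — unit eigenvector for λ_1: solve (Sigma - λ_1 I)v = 0. First row:
  (20 - 21.6056)·v_x + (-3)·v_y = 0, i.e. (-1.6056)·v_x + (-3)·v_y = 0,
  so v ∝ (b, λ_1 - a) = (-3, 1.6056); multiply by -1 so the first entry is positive: u = (3, -1.6056).
  ||u|| = √((3)² + (-1.6056)²) = √(11.5778) ≈ 3.4026,
  v_1 = u/||u|| ≈ (0.8817, -0.4719) (||v_1|| = 1).

λ_1 = 21.6056,  λ_2 = 14.3944;  v_1 ≈ (0.8817, -0.4719)


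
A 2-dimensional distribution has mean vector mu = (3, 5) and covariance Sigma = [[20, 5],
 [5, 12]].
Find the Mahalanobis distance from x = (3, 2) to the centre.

Step 1 — centre the observation: (x - mu) = (0, -3).

Step 2 — invert Sigma. det(Sigma) = 20·12 - (5)² = 215.
  Sigma^{-1} = (1/det) · [[d, -b], [-b, a]] = [[0.0558, -0.0233],
 [-0.0233, 0.093]].

Step 3 — form the quadratic (x - mu)^T · Sigma^{-1} · (x - mu):
  Sigma^{-1} · (x - mu) = (0.0698, -0.2791).
  (x - mu)^T · [Sigma^{-1} · (x - mu)] = (0)·(0.0698) + (-3)·(-0.2791) = 0.8372.

Step 4 — take square root: d = √(0.8372) ≈ 0.915.

d(x, mu) = √(0.8372) ≈ 0.915
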